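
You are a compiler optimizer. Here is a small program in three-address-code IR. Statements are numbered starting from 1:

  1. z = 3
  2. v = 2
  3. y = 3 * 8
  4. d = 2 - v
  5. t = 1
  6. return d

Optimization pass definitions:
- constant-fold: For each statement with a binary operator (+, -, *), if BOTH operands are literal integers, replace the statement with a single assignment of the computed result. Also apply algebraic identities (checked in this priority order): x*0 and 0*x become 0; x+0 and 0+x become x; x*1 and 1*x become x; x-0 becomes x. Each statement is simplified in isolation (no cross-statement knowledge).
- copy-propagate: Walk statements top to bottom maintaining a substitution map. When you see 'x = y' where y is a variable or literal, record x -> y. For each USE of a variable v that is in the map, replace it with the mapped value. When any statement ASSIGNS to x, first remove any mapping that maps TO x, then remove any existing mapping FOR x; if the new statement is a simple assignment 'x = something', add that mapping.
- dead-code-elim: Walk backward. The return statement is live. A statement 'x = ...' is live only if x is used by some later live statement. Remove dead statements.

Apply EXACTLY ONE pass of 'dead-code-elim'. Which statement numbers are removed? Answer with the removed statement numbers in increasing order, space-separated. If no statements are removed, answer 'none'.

Backward liveness scan:
Stmt 1 'z = 3': DEAD (z not in live set [])
Stmt 2 'v = 2': KEEP (v is live); live-in = []
Stmt 3 'y = 3 * 8': DEAD (y not in live set ['v'])
Stmt 4 'd = 2 - v': KEEP (d is live); live-in = ['v']
Stmt 5 't = 1': DEAD (t not in live set ['d'])
Stmt 6 'return d': KEEP (return); live-in = ['d']
Removed statement numbers: [1, 3, 5]
Surviving IR:
  v = 2
  d = 2 - v
  return d

Answer: 1 3 5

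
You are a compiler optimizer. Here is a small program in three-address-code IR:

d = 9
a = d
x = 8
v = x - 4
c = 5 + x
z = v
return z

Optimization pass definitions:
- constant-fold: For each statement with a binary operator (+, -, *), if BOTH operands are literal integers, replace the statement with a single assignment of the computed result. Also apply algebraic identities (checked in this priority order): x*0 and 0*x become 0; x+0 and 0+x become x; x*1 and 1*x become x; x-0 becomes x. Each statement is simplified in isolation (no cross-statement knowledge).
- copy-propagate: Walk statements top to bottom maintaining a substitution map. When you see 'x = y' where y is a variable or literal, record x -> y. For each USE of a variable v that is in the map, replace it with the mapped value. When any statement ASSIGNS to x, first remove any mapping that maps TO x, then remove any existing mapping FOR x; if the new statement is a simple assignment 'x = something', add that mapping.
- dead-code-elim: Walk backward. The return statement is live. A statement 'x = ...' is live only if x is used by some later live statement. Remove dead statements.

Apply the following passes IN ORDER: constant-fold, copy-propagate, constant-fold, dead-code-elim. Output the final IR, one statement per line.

Initial IR:
  d = 9
  a = d
  x = 8
  v = x - 4
  c = 5 + x
  z = v
  return z
After constant-fold (7 stmts):
  d = 9
  a = d
  x = 8
  v = x - 4
  c = 5 + x
  z = v
  return z
After copy-propagate (7 stmts):
  d = 9
  a = 9
  x = 8
  v = 8 - 4
  c = 5 + 8
  z = v
  return v
After constant-fold (7 stmts):
  d = 9
  a = 9
  x = 8
  v = 4
  c = 13
  z = v
  return v
After dead-code-elim (2 stmts):
  v = 4
  return v

Answer: v = 4
return v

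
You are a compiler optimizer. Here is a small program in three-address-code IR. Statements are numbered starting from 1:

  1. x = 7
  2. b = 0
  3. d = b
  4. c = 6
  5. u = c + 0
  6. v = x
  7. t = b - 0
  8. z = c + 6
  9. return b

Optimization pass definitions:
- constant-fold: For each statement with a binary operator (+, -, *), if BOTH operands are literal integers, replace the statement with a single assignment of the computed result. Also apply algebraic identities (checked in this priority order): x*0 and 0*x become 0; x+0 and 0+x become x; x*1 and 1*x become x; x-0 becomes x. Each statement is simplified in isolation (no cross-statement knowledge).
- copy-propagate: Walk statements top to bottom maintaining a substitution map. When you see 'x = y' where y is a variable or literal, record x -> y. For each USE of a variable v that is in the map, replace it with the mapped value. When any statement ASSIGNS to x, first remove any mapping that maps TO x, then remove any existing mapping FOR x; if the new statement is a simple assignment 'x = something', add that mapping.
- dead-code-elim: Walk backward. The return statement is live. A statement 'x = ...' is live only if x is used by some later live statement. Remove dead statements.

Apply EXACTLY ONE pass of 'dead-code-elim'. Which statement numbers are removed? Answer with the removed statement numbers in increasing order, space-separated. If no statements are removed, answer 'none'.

Backward liveness scan:
Stmt 1 'x = 7': DEAD (x not in live set [])
Stmt 2 'b = 0': KEEP (b is live); live-in = []
Stmt 3 'd = b': DEAD (d not in live set ['b'])
Stmt 4 'c = 6': DEAD (c not in live set ['b'])
Stmt 5 'u = c + 0': DEAD (u not in live set ['b'])
Stmt 6 'v = x': DEAD (v not in live set ['b'])
Stmt 7 't = b - 0': DEAD (t not in live set ['b'])
Stmt 8 'z = c + 6': DEAD (z not in live set ['b'])
Stmt 9 'return b': KEEP (return); live-in = ['b']
Removed statement numbers: [1, 3, 4, 5, 6, 7, 8]
Surviving IR:
  b = 0
  return b

Answer: 1 3 4 5 6 7 8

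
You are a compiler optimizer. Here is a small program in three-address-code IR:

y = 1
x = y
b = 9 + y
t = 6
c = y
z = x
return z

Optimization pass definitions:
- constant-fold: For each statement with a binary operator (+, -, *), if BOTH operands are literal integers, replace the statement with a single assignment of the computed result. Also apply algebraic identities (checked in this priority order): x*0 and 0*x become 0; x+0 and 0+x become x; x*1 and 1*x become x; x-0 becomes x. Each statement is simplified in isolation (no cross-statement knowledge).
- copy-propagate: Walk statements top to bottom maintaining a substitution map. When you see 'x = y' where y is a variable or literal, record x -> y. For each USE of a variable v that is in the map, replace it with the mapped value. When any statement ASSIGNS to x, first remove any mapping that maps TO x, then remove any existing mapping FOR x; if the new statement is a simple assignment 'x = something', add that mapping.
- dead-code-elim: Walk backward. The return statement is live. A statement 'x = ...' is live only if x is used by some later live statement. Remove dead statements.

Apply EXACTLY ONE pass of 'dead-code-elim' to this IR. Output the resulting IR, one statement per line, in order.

Applying dead-code-elim statement-by-statement:
  [7] return z  -> KEEP (return); live=['z']
  [6] z = x  -> KEEP; live=['x']
  [5] c = y  -> DEAD (c not live)
  [4] t = 6  -> DEAD (t not live)
  [3] b = 9 + y  -> DEAD (b not live)
  [2] x = y  -> KEEP; live=['y']
  [1] y = 1  -> KEEP; live=[]
Result (4 stmts):
  y = 1
  x = y
  z = x
  return z

Answer: y = 1
x = y
z = x
return z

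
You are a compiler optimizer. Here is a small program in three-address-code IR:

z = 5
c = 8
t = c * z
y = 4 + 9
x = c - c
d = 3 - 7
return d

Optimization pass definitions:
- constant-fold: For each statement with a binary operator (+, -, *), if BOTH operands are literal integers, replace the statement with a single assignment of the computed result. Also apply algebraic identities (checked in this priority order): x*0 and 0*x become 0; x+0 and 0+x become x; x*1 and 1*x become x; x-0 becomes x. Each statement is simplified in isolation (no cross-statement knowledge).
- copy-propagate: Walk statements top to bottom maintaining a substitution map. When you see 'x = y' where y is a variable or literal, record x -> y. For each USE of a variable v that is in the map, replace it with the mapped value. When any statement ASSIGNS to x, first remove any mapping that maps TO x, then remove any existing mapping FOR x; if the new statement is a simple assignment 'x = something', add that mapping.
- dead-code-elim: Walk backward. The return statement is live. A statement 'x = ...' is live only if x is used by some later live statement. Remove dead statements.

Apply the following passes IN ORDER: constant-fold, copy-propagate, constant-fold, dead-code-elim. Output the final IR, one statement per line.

Initial IR:
  z = 5
  c = 8
  t = c * z
  y = 4 + 9
  x = c - c
  d = 3 - 7
  return d
After constant-fold (7 stmts):
  z = 5
  c = 8
  t = c * z
  y = 13
  x = c - c
  d = -4
  return d
After copy-propagate (7 stmts):
  z = 5
  c = 8
  t = 8 * 5
  y = 13
  x = 8 - 8
  d = -4
  return -4
After constant-fold (7 stmts):
  z = 5
  c = 8
  t = 40
  y = 13
  x = 0
  d = -4
  return -4
After dead-code-elim (1 stmts):
  return -4

Answer: return -4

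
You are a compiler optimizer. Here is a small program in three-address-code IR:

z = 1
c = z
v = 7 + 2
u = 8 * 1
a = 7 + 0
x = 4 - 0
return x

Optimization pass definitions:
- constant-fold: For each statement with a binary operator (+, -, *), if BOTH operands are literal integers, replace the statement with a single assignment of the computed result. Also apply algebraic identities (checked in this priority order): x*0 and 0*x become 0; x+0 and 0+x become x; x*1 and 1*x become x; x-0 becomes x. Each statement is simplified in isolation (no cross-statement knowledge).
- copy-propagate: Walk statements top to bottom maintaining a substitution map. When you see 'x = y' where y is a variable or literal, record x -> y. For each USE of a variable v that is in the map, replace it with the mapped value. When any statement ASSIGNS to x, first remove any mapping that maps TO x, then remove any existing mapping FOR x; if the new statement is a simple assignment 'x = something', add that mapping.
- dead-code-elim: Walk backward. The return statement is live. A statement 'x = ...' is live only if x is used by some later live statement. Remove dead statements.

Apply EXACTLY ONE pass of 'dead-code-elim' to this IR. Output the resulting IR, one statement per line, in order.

Answer: x = 4 - 0
return x

Derivation:
Applying dead-code-elim statement-by-statement:
  [7] return x  -> KEEP (return); live=['x']
  [6] x = 4 - 0  -> KEEP; live=[]
  [5] a = 7 + 0  -> DEAD (a not live)
  [4] u = 8 * 1  -> DEAD (u not live)
  [3] v = 7 + 2  -> DEAD (v not live)
  [2] c = z  -> DEAD (c not live)
  [1] z = 1  -> DEAD (z not live)
Result (2 stmts):
  x = 4 - 0
  return x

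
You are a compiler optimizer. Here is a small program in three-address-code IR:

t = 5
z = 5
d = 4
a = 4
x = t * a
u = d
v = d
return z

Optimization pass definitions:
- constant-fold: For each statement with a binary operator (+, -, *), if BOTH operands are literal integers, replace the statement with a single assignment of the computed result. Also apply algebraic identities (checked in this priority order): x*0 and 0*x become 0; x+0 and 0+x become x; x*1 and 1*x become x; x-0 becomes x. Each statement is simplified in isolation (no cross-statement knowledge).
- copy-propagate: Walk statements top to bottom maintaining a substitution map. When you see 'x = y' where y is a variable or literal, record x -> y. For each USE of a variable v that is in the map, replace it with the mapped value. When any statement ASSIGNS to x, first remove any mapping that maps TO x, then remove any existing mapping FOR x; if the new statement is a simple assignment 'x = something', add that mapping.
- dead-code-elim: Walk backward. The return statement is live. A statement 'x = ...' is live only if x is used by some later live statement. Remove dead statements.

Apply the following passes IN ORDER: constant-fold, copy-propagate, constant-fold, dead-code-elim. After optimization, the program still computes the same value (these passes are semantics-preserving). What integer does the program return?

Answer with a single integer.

Initial IR:
  t = 5
  z = 5
  d = 4
  a = 4
  x = t * a
  u = d
  v = d
  return z
After constant-fold (8 stmts):
  t = 5
  z = 5
  d = 4
  a = 4
  x = t * a
  u = d
  v = d
  return z
After copy-propagate (8 stmts):
  t = 5
  z = 5
  d = 4
  a = 4
  x = 5 * 4
  u = 4
  v = 4
  return 5
After constant-fold (8 stmts):
  t = 5
  z = 5
  d = 4
  a = 4
  x = 20
  u = 4
  v = 4
  return 5
After dead-code-elim (1 stmts):
  return 5
Evaluate:
  t = 5  =>  t = 5
  z = 5  =>  z = 5
  d = 4  =>  d = 4
  a = 4  =>  a = 4
  x = t * a  =>  x = 20
  u = d  =>  u = 4
  v = d  =>  v = 4
  return z = 5

Answer: 5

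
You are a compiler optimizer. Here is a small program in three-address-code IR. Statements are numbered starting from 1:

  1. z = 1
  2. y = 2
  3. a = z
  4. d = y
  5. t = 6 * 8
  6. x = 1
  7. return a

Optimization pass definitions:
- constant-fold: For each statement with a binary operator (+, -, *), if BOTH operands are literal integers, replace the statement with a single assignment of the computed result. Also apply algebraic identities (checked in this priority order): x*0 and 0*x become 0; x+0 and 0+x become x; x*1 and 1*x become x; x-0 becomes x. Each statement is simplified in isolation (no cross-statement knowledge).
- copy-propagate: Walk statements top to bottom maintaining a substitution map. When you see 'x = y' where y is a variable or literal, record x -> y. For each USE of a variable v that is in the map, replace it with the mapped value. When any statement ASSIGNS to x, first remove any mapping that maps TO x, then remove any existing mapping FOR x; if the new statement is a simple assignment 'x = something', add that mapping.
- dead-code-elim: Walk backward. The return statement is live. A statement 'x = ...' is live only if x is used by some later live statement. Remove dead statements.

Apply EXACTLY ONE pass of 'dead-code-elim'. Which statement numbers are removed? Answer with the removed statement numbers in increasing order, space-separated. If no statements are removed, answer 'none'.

Backward liveness scan:
Stmt 1 'z = 1': KEEP (z is live); live-in = []
Stmt 2 'y = 2': DEAD (y not in live set ['z'])
Stmt 3 'a = z': KEEP (a is live); live-in = ['z']
Stmt 4 'd = y': DEAD (d not in live set ['a'])
Stmt 5 't = 6 * 8': DEAD (t not in live set ['a'])
Stmt 6 'x = 1': DEAD (x not in live set ['a'])
Stmt 7 'return a': KEEP (return); live-in = ['a']
Removed statement numbers: [2, 4, 5, 6]
Surviving IR:
  z = 1
  a = z
  return a

Answer: 2 4 5 6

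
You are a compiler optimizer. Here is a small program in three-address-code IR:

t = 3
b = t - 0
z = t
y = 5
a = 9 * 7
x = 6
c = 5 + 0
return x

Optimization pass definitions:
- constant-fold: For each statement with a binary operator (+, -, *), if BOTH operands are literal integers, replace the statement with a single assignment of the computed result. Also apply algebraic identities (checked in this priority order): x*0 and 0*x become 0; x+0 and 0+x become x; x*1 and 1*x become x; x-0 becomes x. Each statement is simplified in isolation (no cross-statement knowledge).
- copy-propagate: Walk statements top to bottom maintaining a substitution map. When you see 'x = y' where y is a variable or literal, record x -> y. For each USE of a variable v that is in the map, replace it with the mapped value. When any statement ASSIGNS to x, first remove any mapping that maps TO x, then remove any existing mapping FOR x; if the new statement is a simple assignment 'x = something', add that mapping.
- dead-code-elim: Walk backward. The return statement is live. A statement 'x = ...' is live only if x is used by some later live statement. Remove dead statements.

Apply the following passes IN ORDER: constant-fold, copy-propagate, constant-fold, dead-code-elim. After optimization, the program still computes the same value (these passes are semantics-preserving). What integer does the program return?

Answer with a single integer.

Answer: 6

Derivation:
Initial IR:
  t = 3
  b = t - 0
  z = t
  y = 5
  a = 9 * 7
  x = 6
  c = 5 + 0
  return x
After constant-fold (8 stmts):
  t = 3
  b = t
  z = t
  y = 5
  a = 63
  x = 6
  c = 5
  return x
After copy-propagate (8 stmts):
  t = 3
  b = 3
  z = 3
  y = 5
  a = 63
  x = 6
  c = 5
  return 6
After constant-fold (8 stmts):
  t = 3
  b = 3
  z = 3
  y = 5
  a = 63
  x = 6
  c = 5
  return 6
After dead-code-elim (1 stmts):
  return 6
Evaluate:
  t = 3  =>  t = 3
  b = t - 0  =>  b = 3
  z = t  =>  z = 3
  y = 5  =>  y = 5
  a = 9 * 7  =>  a = 63
  x = 6  =>  x = 6
  c = 5 + 0  =>  c = 5
  return x = 6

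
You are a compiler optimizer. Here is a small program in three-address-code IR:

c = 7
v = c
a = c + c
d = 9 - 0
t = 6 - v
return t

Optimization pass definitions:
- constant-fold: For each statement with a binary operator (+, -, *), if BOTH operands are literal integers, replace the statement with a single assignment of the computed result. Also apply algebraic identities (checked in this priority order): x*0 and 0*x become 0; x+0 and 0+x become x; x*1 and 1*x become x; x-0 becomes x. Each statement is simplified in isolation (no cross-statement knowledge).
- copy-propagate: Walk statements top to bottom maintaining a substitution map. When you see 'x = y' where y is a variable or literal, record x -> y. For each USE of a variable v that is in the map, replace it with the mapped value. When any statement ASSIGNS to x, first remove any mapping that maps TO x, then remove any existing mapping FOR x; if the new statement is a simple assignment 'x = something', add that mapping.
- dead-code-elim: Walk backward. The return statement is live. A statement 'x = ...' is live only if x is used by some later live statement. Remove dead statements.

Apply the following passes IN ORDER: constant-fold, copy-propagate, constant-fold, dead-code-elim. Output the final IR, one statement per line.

Answer: t = -1
return t

Derivation:
Initial IR:
  c = 7
  v = c
  a = c + c
  d = 9 - 0
  t = 6 - v
  return t
After constant-fold (6 stmts):
  c = 7
  v = c
  a = c + c
  d = 9
  t = 6 - v
  return t
After copy-propagate (6 stmts):
  c = 7
  v = 7
  a = 7 + 7
  d = 9
  t = 6 - 7
  return t
After constant-fold (6 stmts):
  c = 7
  v = 7
  a = 14
  d = 9
  t = -1
  return t
After dead-code-elim (2 stmts):
  t = -1
  return t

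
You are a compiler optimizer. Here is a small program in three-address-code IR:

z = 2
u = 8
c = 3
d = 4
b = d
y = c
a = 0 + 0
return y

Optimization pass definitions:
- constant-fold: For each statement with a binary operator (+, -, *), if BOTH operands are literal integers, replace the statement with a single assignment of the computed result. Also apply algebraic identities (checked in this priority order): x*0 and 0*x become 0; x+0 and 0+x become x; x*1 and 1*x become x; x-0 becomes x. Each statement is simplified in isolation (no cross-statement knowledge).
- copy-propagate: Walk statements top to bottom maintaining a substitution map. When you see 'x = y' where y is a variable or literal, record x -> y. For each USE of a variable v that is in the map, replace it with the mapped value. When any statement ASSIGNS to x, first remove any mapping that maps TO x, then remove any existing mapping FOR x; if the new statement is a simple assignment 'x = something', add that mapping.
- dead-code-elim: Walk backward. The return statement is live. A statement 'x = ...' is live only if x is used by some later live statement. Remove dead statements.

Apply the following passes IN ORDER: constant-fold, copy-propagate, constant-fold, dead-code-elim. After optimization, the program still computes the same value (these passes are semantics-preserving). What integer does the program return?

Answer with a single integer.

Answer: 3

Derivation:
Initial IR:
  z = 2
  u = 8
  c = 3
  d = 4
  b = d
  y = c
  a = 0 + 0
  return y
After constant-fold (8 stmts):
  z = 2
  u = 8
  c = 3
  d = 4
  b = d
  y = c
  a = 0
  return y
After copy-propagate (8 stmts):
  z = 2
  u = 8
  c = 3
  d = 4
  b = 4
  y = 3
  a = 0
  return 3
After constant-fold (8 stmts):
  z = 2
  u = 8
  c = 3
  d = 4
  b = 4
  y = 3
  a = 0
  return 3
After dead-code-elim (1 stmts):
  return 3
Evaluate:
  z = 2  =>  z = 2
  u = 8  =>  u = 8
  c = 3  =>  c = 3
  d = 4  =>  d = 4
  b = d  =>  b = 4
  y = c  =>  y = 3
  a = 0 + 0  =>  a = 0
  return y = 3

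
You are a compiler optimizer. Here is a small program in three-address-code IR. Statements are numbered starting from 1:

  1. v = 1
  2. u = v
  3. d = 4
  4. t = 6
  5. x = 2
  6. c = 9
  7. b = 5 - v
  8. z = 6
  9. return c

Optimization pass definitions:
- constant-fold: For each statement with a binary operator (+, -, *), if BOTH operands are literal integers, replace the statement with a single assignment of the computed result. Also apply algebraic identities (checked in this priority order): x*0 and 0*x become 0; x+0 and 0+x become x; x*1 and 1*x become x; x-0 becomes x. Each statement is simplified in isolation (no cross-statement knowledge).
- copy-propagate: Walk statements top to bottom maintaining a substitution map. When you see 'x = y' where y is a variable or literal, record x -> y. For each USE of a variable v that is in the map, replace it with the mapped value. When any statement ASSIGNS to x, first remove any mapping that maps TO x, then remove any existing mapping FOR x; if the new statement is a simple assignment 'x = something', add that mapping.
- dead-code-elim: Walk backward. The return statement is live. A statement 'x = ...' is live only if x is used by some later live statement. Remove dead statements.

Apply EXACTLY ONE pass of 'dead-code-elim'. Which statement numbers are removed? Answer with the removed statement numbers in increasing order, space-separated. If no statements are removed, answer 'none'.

Backward liveness scan:
Stmt 1 'v = 1': DEAD (v not in live set [])
Stmt 2 'u = v': DEAD (u not in live set [])
Stmt 3 'd = 4': DEAD (d not in live set [])
Stmt 4 't = 6': DEAD (t not in live set [])
Stmt 5 'x = 2': DEAD (x not in live set [])
Stmt 6 'c = 9': KEEP (c is live); live-in = []
Stmt 7 'b = 5 - v': DEAD (b not in live set ['c'])
Stmt 8 'z = 6': DEAD (z not in live set ['c'])
Stmt 9 'return c': KEEP (return); live-in = ['c']
Removed statement numbers: [1, 2, 3, 4, 5, 7, 8]
Surviving IR:
  c = 9
  return c

Answer: 1 2 3 4 5 7 8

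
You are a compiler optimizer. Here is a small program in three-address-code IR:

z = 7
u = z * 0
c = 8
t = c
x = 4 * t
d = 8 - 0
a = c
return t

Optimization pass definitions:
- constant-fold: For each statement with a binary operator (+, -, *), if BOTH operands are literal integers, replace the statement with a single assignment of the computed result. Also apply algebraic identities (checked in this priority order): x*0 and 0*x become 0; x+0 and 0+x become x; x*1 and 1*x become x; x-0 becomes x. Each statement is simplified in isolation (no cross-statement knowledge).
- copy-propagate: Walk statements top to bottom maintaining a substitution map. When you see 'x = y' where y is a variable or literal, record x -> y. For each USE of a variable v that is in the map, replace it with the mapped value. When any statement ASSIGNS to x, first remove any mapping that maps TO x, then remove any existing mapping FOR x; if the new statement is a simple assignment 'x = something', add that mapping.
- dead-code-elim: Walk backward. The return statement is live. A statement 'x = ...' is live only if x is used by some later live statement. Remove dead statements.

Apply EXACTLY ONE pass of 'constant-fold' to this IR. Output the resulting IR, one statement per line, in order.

Answer: z = 7
u = 0
c = 8
t = c
x = 4 * t
d = 8
a = c
return t

Derivation:
Applying constant-fold statement-by-statement:
  [1] z = 7  (unchanged)
  [2] u = z * 0  -> u = 0
  [3] c = 8  (unchanged)
  [4] t = c  (unchanged)
  [5] x = 4 * t  (unchanged)
  [6] d = 8 - 0  -> d = 8
  [7] a = c  (unchanged)
  [8] return t  (unchanged)
Result (8 stmts):
  z = 7
  u = 0
  c = 8
  t = c
  x = 4 * t
  d = 8
  a = c
  return t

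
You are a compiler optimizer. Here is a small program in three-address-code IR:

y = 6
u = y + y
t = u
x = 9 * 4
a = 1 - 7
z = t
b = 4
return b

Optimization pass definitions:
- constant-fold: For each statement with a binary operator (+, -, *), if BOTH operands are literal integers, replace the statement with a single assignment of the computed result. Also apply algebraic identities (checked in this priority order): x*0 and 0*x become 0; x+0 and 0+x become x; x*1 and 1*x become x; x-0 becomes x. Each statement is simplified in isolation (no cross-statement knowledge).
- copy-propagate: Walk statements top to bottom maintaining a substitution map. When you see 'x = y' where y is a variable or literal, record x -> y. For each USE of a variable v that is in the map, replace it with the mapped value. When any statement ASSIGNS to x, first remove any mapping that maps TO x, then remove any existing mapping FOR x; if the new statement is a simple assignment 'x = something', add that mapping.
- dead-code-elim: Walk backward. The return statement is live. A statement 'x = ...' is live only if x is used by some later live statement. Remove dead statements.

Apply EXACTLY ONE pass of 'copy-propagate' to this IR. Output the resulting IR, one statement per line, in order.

Applying copy-propagate statement-by-statement:
  [1] y = 6  (unchanged)
  [2] u = y + y  -> u = 6 + 6
  [3] t = u  (unchanged)
  [4] x = 9 * 4  (unchanged)
  [5] a = 1 - 7  (unchanged)
  [6] z = t  -> z = u
  [7] b = 4  (unchanged)
  [8] return b  -> return 4
Result (8 stmts):
  y = 6
  u = 6 + 6
  t = u
  x = 9 * 4
  a = 1 - 7
  z = u
  b = 4
  return 4

Answer: y = 6
u = 6 + 6
t = u
x = 9 * 4
a = 1 - 7
z = u
b = 4
return 4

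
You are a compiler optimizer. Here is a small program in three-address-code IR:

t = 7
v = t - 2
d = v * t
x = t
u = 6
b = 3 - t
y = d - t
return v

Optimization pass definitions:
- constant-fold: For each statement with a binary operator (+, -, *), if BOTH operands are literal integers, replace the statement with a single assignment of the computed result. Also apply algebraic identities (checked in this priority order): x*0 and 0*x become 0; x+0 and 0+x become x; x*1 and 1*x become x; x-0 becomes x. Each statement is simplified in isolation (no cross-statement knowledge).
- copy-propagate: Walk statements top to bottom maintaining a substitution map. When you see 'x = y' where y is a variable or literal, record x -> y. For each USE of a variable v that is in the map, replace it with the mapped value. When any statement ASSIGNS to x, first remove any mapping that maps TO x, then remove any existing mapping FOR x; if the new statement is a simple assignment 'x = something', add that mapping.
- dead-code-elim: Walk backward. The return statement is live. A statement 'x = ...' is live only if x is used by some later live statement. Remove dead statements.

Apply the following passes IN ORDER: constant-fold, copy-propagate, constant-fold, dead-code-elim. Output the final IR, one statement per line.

Initial IR:
  t = 7
  v = t - 2
  d = v * t
  x = t
  u = 6
  b = 3 - t
  y = d - t
  return v
After constant-fold (8 stmts):
  t = 7
  v = t - 2
  d = v * t
  x = t
  u = 6
  b = 3 - t
  y = d - t
  return v
After copy-propagate (8 stmts):
  t = 7
  v = 7 - 2
  d = v * 7
  x = 7
  u = 6
  b = 3 - 7
  y = d - 7
  return v
After constant-fold (8 stmts):
  t = 7
  v = 5
  d = v * 7
  x = 7
  u = 6
  b = -4
  y = d - 7
  return v
After dead-code-elim (2 stmts):
  v = 5
  return v

Answer: v = 5
return v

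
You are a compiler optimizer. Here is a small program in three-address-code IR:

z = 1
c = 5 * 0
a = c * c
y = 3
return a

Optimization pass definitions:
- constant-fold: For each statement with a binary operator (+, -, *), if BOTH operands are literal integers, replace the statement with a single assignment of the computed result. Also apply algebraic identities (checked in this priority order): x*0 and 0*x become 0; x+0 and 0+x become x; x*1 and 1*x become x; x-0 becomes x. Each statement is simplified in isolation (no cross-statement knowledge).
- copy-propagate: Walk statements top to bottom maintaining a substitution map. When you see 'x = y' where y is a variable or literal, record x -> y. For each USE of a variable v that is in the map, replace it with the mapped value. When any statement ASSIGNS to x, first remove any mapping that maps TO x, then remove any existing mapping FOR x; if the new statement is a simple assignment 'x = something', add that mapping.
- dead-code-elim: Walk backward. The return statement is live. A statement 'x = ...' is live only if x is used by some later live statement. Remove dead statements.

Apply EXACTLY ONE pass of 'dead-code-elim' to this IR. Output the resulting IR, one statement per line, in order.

Answer: c = 5 * 0
a = c * c
return a

Derivation:
Applying dead-code-elim statement-by-statement:
  [5] return a  -> KEEP (return); live=['a']
  [4] y = 3  -> DEAD (y not live)
  [3] a = c * c  -> KEEP; live=['c']
  [2] c = 5 * 0  -> KEEP; live=[]
  [1] z = 1  -> DEAD (z not live)
Result (3 stmts):
  c = 5 * 0
  a = c * c
  return a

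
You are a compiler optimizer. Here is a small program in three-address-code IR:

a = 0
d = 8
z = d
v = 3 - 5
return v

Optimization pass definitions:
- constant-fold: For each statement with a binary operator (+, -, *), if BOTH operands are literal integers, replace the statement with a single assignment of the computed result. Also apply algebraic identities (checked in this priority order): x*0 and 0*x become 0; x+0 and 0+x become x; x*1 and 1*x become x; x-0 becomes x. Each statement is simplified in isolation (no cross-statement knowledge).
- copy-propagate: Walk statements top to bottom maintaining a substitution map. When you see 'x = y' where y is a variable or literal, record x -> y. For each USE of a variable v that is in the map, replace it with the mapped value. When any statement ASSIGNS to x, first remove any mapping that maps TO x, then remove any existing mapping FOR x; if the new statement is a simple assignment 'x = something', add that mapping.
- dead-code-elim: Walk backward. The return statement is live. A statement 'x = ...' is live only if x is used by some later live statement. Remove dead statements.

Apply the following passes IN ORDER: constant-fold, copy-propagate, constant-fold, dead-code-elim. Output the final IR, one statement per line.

Answer: return -2

Derivation:
Initial IR:
  a = 0
  d = 8
  z = d
  v = 3 - 5
  return v
After constant-fold (5 stmts):
  a = 0
  d = 8
  z = d
  v = -2
  return v
After copy-propagate (5 stmts):
  a = 0
  d = 8
  z = 8
  v = -2
  return -2
After constant-fold (5 stmts):
  a = 0
  d = 8
  z = 8
  v = -2
  return -2
After dead-code-elim (1 stmts):
  return -2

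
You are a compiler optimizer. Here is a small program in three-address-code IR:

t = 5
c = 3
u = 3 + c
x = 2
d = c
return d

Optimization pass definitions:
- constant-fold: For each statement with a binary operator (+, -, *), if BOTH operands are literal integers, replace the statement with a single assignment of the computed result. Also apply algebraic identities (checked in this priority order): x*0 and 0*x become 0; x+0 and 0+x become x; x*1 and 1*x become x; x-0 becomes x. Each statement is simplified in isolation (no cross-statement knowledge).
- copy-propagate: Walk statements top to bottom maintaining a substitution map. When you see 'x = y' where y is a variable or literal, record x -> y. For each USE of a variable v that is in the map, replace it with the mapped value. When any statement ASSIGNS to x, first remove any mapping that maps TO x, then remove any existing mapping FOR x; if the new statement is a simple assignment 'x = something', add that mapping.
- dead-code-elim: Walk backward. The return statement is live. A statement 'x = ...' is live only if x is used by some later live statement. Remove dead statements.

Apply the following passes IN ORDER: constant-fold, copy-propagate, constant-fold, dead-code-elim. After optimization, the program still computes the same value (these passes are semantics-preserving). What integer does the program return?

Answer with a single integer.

Answer: 3

Derivation:
Initial IR:
  t = 5
  c = 3
  u = 3 + c
  x = 2
  d = c
  return d
After constant-fold (6 stmts):
  t = 5
  c = 3
  u = 3 + c
  x = 2
  d = c
  return d
After copy-propagate (6 stmts):
  t = 5
  c = 3
  u = 3 + 3
  x = 2
  d = 3
  return 3
After constant-fold (6 stmts):
  t = 5
  c = 3
  u = 6
  x = 2
  d = 3
  return 3
After dead-code-elim (1 stmts):
  return 3
Evaluate:
  t = 5  =>  t = 5
  c = 3  =>  c = 3
  u = 3 + c  =>  u = 6
  x = 2  =>  x = 2
  d = c  =>  d = 3
  return d = 3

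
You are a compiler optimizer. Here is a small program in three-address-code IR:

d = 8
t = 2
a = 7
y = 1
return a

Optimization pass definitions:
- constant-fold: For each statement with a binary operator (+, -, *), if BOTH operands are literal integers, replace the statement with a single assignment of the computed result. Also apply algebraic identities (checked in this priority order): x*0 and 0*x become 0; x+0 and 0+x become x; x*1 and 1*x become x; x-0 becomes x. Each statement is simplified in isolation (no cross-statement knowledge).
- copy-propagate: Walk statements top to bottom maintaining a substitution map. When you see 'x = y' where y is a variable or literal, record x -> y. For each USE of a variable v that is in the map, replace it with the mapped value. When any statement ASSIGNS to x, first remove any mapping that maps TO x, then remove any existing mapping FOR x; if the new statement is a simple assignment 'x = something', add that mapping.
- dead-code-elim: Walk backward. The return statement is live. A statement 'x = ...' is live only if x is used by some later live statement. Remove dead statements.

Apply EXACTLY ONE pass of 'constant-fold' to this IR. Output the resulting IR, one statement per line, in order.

Applying constant-fold statement-by-statement:
  [1] d = 8  (unchanged)
  [2] t = 2  (unchanged)
  [3] a = 7  (unchanged)
  [4] y = 1  (unchanged)
  [5] return a  (unchanged)
Result (5 stmts):
  d = 8
  t = 2
  a = 7
  y = 1
  return a

Answer: d = 8
t = 2
a = 7
y = 1
return a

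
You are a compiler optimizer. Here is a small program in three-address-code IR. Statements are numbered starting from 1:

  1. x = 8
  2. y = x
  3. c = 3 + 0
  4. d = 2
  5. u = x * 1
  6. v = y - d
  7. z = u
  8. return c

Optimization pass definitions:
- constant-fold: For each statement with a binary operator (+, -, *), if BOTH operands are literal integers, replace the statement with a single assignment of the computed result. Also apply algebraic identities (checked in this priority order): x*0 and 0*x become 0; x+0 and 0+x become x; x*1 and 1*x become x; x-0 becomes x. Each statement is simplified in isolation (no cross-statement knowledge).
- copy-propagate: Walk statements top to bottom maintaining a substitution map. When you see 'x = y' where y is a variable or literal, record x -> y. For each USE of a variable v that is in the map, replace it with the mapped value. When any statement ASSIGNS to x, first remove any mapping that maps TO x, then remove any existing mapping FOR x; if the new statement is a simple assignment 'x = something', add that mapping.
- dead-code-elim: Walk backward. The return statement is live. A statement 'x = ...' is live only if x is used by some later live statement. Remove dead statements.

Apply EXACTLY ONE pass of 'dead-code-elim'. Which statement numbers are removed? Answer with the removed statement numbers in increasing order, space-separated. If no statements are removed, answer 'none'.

Answer: 1 2 4 5 6 7

Derivation:
Backward liveness scan:
Stmt 1 'x = 8': DEAD (x not in live set [])
Stmt 2 'y = x': DEAD (y not in live set [])
Stmt 3 'c = 3 + 0': KEEP (c is live); live-in = []
Stmt 4 'd = 2': DEAD (d not in live set ['c'])
Stmt 5 'u = x * 1': DEAD (u not in live set ['c'])
Stmt 6 'v = y - d': DEAD (v not in live set ['c'])
Stmt 7 'z = u': DEAD (z not in live set ['c'])
Stmt 8 'return c': KEEP (return); live-in = ['c']
Removed statement numbers: [1, 2, 4, 5, 6, 7]
Surviving IR:
  c = 3 + 0
  return c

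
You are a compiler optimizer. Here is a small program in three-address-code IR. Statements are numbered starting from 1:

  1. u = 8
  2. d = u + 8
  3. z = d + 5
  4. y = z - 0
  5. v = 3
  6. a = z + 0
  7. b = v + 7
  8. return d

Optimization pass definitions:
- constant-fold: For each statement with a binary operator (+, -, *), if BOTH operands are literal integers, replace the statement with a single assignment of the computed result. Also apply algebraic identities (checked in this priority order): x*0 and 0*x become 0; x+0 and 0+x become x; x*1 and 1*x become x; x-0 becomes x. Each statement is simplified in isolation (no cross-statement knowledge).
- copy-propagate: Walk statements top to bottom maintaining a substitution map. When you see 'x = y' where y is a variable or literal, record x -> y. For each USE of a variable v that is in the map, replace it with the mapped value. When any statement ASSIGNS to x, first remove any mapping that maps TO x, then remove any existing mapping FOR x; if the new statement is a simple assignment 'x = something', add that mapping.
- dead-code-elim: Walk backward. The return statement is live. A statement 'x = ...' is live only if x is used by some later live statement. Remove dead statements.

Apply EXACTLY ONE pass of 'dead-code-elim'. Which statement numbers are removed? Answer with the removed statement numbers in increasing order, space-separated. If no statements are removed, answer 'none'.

Backward liveness scan:
Stmt 1 'u = 8': KEEP (u is live); live-in = []
Stmt 2 'd = u + 8': KEEP (d is live); live-in = ['u']
Stmt 3 'z = d + 5': DEAD (z not in live set ['d'])
Stmt 4 'y = z - 0': DEAD (y not in live set ['d'])
Stmt 5 'v = 3': DEAD (v not in live set ['d'])
Stmt 6 'a = z + 0': DEAD (a not in live set ['d'])
Stmt 7 'b = v + 7': DEAD (b not in live set ['d'])
Stmt 8 'return d': KEEP (return); live-in = ['d']
Removed statement numbers: [3, 4, 5, 6, 7]
Surviving IR:
  u = 8
  d = u + 8
  return d

Answer: 3 4 5 6 7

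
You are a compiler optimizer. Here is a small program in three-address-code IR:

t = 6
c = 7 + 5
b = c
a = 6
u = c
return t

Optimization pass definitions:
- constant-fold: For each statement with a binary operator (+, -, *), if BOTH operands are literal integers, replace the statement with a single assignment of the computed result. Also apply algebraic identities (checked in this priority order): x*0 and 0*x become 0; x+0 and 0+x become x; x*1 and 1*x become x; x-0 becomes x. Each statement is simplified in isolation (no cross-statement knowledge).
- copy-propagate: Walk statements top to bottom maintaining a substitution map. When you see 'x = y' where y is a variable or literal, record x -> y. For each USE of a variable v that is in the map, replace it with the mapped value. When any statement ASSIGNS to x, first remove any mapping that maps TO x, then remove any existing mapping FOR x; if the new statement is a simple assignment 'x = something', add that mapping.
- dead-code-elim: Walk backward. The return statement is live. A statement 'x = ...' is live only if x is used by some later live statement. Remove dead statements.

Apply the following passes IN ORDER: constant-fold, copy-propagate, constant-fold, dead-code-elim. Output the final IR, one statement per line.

Answer: return 6

Derivation:
Initial IR:
  t = 6
  c = 7 + 5
  b = c
  a = 6
  u = c
  return t
After constant-fold (6 stmts):
  t = 6
  c = 12
  b = c
  a = 6
  u = c
  return t
After copy-propagate (6 stmts):
  t = 6
  c = 12
  b = 12
  a = 6
  u = 12
  return 6
After constant-fold (6 stmts):
  t = 6
  c = 12
  b = 12
  a = 6
  u = 12
  return 6
After dead-code-elim (1 stmts):
  return 6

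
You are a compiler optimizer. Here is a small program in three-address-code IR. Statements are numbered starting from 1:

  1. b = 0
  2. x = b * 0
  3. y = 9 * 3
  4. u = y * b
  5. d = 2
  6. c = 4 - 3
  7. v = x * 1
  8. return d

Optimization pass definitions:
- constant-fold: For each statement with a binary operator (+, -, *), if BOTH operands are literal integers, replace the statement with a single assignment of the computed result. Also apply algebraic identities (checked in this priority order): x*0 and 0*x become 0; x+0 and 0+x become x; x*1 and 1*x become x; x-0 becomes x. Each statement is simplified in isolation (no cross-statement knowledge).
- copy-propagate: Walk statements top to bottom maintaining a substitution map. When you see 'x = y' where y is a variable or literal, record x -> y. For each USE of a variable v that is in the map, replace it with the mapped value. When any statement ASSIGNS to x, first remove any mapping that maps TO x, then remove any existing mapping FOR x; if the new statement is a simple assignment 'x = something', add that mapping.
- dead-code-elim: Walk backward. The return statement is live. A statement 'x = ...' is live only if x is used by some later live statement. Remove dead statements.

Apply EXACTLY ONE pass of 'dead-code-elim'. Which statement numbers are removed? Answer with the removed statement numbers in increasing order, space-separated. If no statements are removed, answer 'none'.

Answer: 1 2 3 4 6 7

Derivation:
Backward liveness scan:
Stmt 1 'b = 0': DEAD (b not in live set [])
Stmt 2 'x = b * 0': DEAD (x not in live set [])
Stmt 3 'y = 9 * 3': DEAD (y not in live set [])
Stmt 4 'u = y * b': DEAD (u not in live set [])
Stmt 5 'd = 2': KEEP (d is live); live-in = []
Stmt 6 'c = 4 - 3': DEAD (c not in live set ['d'])
Stmt 7 'v = x * 1': DEAD (v not in live set ['d'])
Stmt 8 'return d': KEEP (return); live-in = ['d']
Removed statement numbers: [1, 2, 3, 4, 6, 7]
Surviving IR:
  d = 2
  return d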